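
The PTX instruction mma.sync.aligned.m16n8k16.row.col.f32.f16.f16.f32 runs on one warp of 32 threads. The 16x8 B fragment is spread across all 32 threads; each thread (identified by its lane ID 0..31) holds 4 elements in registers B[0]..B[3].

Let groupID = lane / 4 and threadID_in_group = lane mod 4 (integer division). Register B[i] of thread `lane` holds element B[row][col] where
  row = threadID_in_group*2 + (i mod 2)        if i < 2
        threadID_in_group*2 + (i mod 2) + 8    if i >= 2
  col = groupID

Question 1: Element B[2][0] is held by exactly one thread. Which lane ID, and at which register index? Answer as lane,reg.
c=0->g=0  r=2->rb=0,t=1,b0=0
L=0*4+1=1  i=0*2+0=0

1,0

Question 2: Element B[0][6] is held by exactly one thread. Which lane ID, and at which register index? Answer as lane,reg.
24,0

c=6->g=6  r=0->rb=0,t=0,b0=0
L=6*4+0=24  i=0*2+0=0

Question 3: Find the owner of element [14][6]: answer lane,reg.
27,2

c:6=>grp=6  r:14=>rB=1,tig=3,lo=0
L=6*4+3=27  i=1*2+0=2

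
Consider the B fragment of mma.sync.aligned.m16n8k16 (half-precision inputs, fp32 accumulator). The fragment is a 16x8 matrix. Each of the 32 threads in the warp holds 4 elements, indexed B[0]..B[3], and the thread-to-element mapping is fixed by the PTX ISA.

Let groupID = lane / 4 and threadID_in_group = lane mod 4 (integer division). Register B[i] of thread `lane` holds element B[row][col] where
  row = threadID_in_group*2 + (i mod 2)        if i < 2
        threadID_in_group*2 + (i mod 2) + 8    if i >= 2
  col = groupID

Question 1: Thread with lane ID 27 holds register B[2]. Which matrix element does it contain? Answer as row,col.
L=27→G=27>>2=6, T=27&3=3
[2]→row 3·2+0+8=14  col G=6

14,6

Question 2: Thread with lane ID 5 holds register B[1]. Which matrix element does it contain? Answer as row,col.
lane 5: G=1 (5/4), T=1 (5%4)
i=1: r=1*2+1+0=3, c=G=1

3,1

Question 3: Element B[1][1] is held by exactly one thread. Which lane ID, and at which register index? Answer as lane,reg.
4,1

c=1->g=1  r=1->rb=0,t=0,b0=1
L=1*4+0=4  i=0*2+1=1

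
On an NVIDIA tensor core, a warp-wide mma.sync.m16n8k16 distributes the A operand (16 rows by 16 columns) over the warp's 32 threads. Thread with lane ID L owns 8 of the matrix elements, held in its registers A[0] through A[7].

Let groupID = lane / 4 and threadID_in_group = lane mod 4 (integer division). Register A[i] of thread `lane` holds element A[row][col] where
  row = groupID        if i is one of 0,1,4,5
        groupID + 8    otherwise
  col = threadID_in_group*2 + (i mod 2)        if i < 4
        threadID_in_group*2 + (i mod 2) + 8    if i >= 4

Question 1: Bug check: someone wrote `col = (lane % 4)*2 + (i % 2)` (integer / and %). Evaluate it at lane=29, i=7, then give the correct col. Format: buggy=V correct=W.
`(lane % 4)*2 + (i % 2)`[29,7]→3
lane 29→29/4=7, 29 mod 4=1
i=7  r:7+8→15  c:2·1+1+8→11
col: 3 vs 11

buggy=3 correct=11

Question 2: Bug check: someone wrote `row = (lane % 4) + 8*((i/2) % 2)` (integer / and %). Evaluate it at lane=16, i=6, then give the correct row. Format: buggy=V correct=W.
buggy=8 correct=12

`(lane % 4) + 8*((i/2) % 2)`[16,6]->8
16: g=4,t=0
[6] (4+8,0*2+0+8) = (12,8)
row: 8 vs 12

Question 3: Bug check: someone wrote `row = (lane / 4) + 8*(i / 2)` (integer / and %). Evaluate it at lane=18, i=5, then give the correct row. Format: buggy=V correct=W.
`(lane / 4) + 8*(i / 2)`[18,5]->20
lane 18->18/4=4, 18 mod 4=2
i=5  r:4+0->4  c:2·2+1+8->13
row: 20 vs 4

buggy=20 correct=4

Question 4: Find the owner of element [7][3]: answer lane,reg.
29,1

r=7⇒gr=7,Rb=0  c=3⇒Cb=0,th=1,odd=1
L=7*4+1=29  i=0*4+0*2+1=1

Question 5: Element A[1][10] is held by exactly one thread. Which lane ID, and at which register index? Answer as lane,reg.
r=1->g=1,rb=0  c=10->cb=1,t=1,b0=0
L=1*4+1=5  i=1*4+0*2+0=4

5,4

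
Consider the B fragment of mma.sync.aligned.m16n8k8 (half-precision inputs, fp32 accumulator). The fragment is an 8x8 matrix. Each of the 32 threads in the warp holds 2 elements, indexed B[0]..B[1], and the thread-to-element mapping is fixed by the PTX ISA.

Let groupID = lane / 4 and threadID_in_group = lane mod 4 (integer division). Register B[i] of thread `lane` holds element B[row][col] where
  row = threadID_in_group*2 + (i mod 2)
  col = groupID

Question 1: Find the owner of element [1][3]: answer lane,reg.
c: 3->gid=3  r: 1->tid=0,i&1=1
L=3*4+0=12  i=1=1

12,1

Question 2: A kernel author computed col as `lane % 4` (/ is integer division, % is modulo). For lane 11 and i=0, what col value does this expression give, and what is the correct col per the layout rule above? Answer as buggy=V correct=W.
`lane % 4`[11,0]⇒3
lane 11⇒11/4=2, 11 mod 4=3
i=0  r:2·3+0⇒6  c:2
col: 3 vs 2

buggy=3 correct=2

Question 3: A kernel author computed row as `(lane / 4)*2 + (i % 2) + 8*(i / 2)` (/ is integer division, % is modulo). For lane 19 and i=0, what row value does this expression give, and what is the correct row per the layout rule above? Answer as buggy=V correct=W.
buggy=8 correct=6

`(lane / 4)*2 + (i % 2) + 8*(i / 2)`[19,0]⇒8
lane 19⇒19/4=4, 19 mod 4=3
i=0  r:2·3+0⇒6  c:4
row: 8 vs 6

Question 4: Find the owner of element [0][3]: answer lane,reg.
12,0

c=3→G=3  r=0→T=0,p=0
L=3*4+0=12  i=0=0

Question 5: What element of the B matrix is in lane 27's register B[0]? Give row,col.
lane 27⇒27/4=6, 27 mod 4=3
i=0  r:2·3+0⇒6  c:6

6,6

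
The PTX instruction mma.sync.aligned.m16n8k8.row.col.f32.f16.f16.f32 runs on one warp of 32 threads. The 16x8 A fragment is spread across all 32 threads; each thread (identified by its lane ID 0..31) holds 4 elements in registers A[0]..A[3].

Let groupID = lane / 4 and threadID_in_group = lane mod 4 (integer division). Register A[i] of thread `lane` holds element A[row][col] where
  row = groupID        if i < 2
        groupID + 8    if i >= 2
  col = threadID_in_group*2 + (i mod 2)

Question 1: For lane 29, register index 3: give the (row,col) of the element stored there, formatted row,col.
15,3

L=29->g=29>>2=7, t=29&3=1
[3]->row 7+8=15  col 1·2+1=3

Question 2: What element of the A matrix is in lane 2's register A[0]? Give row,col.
0,4

lane 2: G=0 (2/4), T=2 (2%4)
i=0: r=0+0=0, c=2*2+0=4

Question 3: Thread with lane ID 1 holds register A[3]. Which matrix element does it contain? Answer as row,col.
8,3

L=1→G=1>>2=0, T=1&3=1
[3]→row 0+8=8  col 1·2+1=3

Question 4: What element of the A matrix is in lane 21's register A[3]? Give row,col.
21: gr=5,th=1
[3] (5+8,1*2+1) = (13,3)

13,3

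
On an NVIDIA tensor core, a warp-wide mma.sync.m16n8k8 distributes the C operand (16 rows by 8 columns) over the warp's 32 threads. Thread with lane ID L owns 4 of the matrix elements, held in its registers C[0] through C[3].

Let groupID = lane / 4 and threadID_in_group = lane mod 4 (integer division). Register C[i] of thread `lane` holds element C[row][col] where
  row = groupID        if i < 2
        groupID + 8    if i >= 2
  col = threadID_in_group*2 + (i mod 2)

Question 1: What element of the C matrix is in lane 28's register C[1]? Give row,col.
7,1

28: g=7,t=0
[1] (7+0,0*2+1) = (7,1)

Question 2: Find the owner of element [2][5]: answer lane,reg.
10,1

r=2⇒gr=2,Rb=0  c=5⇒th=2,odd=1
L=2*4+2=10  i=0*2+1=1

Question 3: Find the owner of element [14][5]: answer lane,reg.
r=14⇒gr=6,Rb=1  c=5⇒th=2,odd=1
L=6*4+2=26  i=1*2+1=3

26,3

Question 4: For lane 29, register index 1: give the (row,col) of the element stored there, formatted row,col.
L=29->g=29>>2=7, t=29&3=1
[1]->row 7+0=7  col 1·2+1=3

7,3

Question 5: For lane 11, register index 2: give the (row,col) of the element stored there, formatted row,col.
10,6

lane 11→11/4=2, 11 mod 4=3
i=2  r:2+8→10  c:2·3+0→6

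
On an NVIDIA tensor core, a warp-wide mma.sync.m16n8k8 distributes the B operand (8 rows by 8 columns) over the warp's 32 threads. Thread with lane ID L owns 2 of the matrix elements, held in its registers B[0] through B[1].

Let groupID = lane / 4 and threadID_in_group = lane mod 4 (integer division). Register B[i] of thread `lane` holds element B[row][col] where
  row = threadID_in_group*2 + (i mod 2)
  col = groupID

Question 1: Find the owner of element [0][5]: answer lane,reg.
20,0

c=5⇒gr=5  r=0⇒th=0,odd=0
L=5*4+0=20  i=0=0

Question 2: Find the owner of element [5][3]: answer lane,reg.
14,1

c=3⇒gr=3  r=5⇒th=2,odd=1
L=3*4+2=14  i=1=1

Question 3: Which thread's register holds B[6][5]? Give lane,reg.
c=5->g=5  r=6->t=3,b0=0
L=5*4+3=23  i=0=0

23,0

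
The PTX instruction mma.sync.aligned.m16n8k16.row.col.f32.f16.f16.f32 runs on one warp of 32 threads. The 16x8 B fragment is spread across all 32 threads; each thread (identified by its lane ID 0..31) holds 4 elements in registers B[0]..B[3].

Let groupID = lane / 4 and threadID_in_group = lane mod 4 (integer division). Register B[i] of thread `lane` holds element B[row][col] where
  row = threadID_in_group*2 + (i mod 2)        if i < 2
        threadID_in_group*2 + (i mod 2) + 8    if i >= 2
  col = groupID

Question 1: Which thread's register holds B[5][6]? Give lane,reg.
c=6→G=6  r=5→rhi=0,T=2,p=1
L=6*4+2=26  i=0*2+1=1

26,1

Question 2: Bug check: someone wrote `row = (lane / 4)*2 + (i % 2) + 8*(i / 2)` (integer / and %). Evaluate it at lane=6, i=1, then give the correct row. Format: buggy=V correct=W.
buggy=3 correct=5

`(lane / 4)*2 + (i % 2) + 8*(i / 2)`[6,1]->3
L=6->g=6>>2=1, t=6&3=2
[1]->row 2·2+1+0=5  col g=1
row: 3 vs 5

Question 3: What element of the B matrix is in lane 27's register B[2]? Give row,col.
27: G=6,T=3
[2] (3*2+0+8,6) = (14,6)

14,6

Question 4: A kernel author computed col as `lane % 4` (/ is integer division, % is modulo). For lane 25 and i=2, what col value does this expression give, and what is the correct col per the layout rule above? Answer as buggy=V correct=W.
`lane % 4`[25,2]->1
L=25->g=25>>2=6, t=25&3=1
[2]->row 1·2+0+8=10  col g=6
col: 1 vs 6

buggy=1 correct=6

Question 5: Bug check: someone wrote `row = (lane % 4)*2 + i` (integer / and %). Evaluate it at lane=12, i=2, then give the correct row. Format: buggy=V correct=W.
buggy=2 correct=8

`(lane % 4)*2 + i`[12,2]->2
L=12->g=12>>2=3, t=12&3=0
[2]->row 0·2+0+8=8  col g=3
row: 2 vs 8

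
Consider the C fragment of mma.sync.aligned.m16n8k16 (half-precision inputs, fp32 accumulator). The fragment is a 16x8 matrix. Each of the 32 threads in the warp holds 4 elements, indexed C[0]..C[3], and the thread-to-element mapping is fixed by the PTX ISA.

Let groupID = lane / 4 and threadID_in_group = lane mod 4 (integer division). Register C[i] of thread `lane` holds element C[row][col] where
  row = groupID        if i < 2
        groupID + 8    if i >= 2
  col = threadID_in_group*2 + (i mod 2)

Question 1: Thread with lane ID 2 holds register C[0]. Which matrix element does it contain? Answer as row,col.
0,4

lane 2: g=0 (2/4), t=2 (2%4)
i=0: r=0+0=0, c=2*2+0=4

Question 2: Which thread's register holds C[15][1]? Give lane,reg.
28,3

r=15->g=7,rb=1  c=1->t=0,b0=1
L=7*4+0=28  i=1*2+1=3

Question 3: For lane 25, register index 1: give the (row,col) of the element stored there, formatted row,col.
lane 25: grp=6 (25/4), tig=1 (25%4)
i=1: r=6+0=6, c=1*2+1=3

6,3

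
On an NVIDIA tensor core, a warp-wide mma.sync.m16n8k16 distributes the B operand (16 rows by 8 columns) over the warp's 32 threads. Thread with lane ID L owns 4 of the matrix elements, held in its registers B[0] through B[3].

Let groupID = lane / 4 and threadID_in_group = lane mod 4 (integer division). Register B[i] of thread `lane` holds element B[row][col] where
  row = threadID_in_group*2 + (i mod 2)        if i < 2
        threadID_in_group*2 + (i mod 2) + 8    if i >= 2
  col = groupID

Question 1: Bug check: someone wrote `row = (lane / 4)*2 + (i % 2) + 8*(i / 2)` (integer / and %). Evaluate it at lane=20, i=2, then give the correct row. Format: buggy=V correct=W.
buggy=18 correct=8

`(lane / 4)*2 + (i % 2) + 8*(i / 2)`[20,2]→18
lane 20→20/4=5, 20 mod 4=0
i=2  r:2·0+0+8→8  c:5
row: 18 vs 8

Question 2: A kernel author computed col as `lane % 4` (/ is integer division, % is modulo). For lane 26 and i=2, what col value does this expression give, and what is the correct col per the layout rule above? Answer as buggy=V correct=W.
buggy=2 correct=6

`lane % 4`[26,2]->2
L=26->g=26>>2=6, t=26&3=2
[2]->row 2·2+0+8=12  col g=6
col: 2 vs 6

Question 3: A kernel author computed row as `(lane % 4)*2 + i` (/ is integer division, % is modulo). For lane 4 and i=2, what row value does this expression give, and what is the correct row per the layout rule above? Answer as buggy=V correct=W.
`(lane % 4)*2 + i`[4,2]->2
lane 4: g=1 (4/4), t=0 (4%4)
i=2: r=0*2+0+8=8, c=g=1
row: 2 vs 8

buggy=2 correct=8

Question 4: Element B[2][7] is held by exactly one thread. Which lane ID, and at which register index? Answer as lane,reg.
29,0

c: 7->gid=7  r: 2->r8=0,tid=1,i&1=0
L=7*4+1=29  i=0*2+0=0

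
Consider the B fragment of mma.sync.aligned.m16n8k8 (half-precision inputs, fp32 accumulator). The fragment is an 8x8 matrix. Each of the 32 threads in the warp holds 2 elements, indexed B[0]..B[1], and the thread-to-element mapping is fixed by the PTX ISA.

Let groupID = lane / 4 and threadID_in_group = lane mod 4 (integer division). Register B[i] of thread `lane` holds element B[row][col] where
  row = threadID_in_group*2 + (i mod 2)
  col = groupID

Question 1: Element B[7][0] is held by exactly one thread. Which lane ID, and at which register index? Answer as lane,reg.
c=0->g=0  r=7->t=3,b0=1
L=0*4+3=3  i=1=1

3,1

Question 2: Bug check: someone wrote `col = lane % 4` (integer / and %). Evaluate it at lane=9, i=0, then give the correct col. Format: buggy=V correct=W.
`lane % 4`[9,0]=>1
L=9=>grp=9>>2=2, tig=9&3=1
[0]=>row 1·2+0=2  col grp=2
col: 1 vs 2

buggy=1 correct=2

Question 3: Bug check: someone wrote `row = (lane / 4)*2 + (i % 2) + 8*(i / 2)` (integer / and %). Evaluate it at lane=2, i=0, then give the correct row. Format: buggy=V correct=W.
`(lane / 4)*2 + (i % 2) + 8*(i / 2)`[2,0]->0
lane 2->2/4=0, 2 mod 4=2
i=0  r:2·2+0->4  c:0
row: 0 vs 4

buggy=0 correct=4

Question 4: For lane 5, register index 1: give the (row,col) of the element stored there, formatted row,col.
lane 5: g=1 (5/4), t=1 (5%4)
i=1: r=1*2+1=3, c=g=1

3,1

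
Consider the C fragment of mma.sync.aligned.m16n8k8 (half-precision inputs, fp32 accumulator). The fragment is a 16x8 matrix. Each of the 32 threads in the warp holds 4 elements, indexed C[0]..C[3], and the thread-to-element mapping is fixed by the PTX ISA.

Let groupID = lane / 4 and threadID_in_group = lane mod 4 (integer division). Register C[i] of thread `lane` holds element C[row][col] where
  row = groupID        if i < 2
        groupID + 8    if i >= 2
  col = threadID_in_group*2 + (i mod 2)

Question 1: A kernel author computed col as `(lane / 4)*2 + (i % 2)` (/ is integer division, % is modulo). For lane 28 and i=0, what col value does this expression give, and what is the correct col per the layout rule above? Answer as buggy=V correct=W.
buggy=14 correct=0

`(lane / 4)*2 + (i % 2)`[28,0]->14
28: gid=7,tid=0
[0] (7+0,0*2+0) = (7,0)
col: 14 vs 0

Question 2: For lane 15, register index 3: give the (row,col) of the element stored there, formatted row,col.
L=15->g=15>>2=3, t=15&3=3
[3]->row 3+8=11  col 3·2+1=7

11,7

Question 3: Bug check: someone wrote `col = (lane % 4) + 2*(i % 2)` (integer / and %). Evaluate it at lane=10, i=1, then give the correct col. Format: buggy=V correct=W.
`(lane % 4) + 2*(i % 2)`[10,1]->4
lane 10: g=2 (10/4), t=2 (10%4)
i=1: r=2+0=2, c=2*2+1=5
col: 4 vs 5

buggy=4 correct=5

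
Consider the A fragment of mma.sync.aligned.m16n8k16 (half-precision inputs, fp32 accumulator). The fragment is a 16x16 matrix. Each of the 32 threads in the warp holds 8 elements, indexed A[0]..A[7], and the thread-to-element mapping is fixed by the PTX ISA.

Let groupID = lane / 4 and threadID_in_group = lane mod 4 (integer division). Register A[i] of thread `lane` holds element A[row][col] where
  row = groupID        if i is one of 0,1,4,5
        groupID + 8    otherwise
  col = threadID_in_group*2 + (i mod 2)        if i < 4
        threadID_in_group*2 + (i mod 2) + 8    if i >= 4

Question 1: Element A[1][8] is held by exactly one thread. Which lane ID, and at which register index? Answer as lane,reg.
4,4

r:1=>grp=1,rB=0  c:8=>cB=1,tig=0,lo=0
L=1*4+0=4  i=1*4+0*2+0=4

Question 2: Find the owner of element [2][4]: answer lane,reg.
10,0

r=2->g=2,rb=0  c=4->cb=0,t=2,b0=0
L=2*4+2=10  i=0*4+0*2+0=0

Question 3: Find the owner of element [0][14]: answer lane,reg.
r=0⇒gr=0,Rb=0  c=14⇒Cb=1,th=3,odd=0
L=0*4+3=3  i=1*4+0*2+0=4

3,4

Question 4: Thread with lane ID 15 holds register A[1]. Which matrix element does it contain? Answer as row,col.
lane 15=>15/4=3, 15 mod 4=3
i=1  r:3+0=>3  c:2·3+1+0=>7

3,7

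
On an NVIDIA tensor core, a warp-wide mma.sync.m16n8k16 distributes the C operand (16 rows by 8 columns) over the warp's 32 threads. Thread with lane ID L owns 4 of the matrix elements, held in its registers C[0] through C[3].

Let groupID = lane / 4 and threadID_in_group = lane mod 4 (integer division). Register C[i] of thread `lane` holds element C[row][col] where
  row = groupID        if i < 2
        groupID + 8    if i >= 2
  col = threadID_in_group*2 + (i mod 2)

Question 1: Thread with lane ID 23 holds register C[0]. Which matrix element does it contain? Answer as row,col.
lane 23: gid=5 (23/4), tid=3 (23%4)
i=0: r=5+0=5, c=3*2+0=6

5,6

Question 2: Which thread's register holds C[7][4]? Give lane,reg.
30,0

r: 7->gid=7,r8=0  c: 4->tid=2,i&1=0
L=7*4+2=30  i=0*2+0=0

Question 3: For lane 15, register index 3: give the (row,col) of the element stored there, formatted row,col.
11,7

15: G=3,T=3
[3] (3+8,3*2+1) = (11,7)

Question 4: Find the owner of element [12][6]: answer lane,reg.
19,2

r=12→G=4,rhi=1  c=6→T=3,p=0
L=4*4+3=19  i=1*2+0=2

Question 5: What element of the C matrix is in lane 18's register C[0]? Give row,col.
4,4

18: gr=4,th=2
[0] (4+0,2*2+0) = (4,4)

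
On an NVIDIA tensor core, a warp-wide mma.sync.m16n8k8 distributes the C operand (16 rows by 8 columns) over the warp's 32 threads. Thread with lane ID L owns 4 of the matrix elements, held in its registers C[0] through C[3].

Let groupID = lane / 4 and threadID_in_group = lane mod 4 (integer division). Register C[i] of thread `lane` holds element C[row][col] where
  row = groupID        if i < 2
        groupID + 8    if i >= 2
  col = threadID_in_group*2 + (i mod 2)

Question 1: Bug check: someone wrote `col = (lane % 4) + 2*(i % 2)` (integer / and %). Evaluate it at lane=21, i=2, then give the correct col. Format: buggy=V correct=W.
`(lane % 4) + 2*(i % 2)`[21,2]=>1
L=21=>grp=21>>2=5, tig=21&3=1
[2]=>row 5+8=13  col 1·2+0=2
col: 1 vs 2

buggy=1 correct=2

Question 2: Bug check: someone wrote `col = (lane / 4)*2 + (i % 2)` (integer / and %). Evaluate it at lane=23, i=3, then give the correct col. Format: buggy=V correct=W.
buggy=11 correct=7

`(lane / 4)*2 + (i % 2)`[23,3]⇒11
L=23⇒gr=23>>2=5, th=23&3=3
[3]⇒row 5+8=13  col 3·2+1=7
col: 11 vs 7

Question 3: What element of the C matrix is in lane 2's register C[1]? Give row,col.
lane 2: gr=0 (2/4), th=2 (2%4)
i=1: r=0+0=0, c=2*2+1=5

0,5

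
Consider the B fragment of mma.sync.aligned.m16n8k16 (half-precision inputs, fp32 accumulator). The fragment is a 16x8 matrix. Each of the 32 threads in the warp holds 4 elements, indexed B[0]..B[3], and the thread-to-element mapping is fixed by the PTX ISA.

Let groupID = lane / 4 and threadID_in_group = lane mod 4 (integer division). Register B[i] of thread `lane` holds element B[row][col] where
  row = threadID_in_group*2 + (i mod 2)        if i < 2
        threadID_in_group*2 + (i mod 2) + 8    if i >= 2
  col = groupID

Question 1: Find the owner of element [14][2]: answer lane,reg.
11,2

c=2⇒gr=2  r=14⇒Rb=1,th=3,odd=0
L=2*4+3=11  i=1*2+0=2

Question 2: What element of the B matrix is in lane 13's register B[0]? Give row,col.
lane 13->13/4=3, 13 mod 4=1
i=0  r:2·1+0+0->2  c:3

2,3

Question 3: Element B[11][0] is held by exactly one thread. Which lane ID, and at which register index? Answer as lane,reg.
c=0->g=0  r=11->rb=1,t=1,b0=1
L=0*4+1=1  i=1*2+1=3

1,3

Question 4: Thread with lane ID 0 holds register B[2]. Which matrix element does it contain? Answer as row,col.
8,0

0: G=0,T=0
[2] (0*2+0+8,0) = (8,0)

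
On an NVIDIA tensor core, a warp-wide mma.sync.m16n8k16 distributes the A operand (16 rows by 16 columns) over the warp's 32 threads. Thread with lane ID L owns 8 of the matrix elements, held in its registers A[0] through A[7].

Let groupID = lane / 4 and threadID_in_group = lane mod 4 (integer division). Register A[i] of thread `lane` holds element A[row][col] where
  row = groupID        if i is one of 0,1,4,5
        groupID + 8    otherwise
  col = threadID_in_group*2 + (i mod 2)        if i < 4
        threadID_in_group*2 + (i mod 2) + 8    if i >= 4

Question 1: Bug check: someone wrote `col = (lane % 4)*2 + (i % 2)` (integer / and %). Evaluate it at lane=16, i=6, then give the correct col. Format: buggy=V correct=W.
`(lane % 4)*2 + (i % 2)`[16,6]⇒0
lane 16: gr=4 (16/4), th=0 (16%4)
i=6: r=4+8=12, c=0*2+0+8=8
col: 0 vs 8

buggy=0 correct=8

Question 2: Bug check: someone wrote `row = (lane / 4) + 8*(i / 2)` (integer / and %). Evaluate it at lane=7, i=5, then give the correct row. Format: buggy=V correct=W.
buggy=17 correct=1

`(lane / 4) + 8*(i / 2)`[7,5]→17
7: G=1,T=3
[5] (1+0,3*2+1+8) = (1,15)
row: 17 vs 1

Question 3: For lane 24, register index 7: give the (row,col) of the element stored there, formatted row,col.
14,9

24: g=6,t=0
[7] (6+8,0*2+1+8) = (14,9)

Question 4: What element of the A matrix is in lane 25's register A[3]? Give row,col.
lane 25: gr=6 (25/4), th=1 (25%4)
i=3: r=6+8=14, c=1*2+1+0=3

14,3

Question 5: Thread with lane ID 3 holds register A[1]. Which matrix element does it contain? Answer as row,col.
0,7

L=3⇒gr=3>>2=0, th=3&3=3
[1]⇒row 0+0=0  col 3·2+1+0=7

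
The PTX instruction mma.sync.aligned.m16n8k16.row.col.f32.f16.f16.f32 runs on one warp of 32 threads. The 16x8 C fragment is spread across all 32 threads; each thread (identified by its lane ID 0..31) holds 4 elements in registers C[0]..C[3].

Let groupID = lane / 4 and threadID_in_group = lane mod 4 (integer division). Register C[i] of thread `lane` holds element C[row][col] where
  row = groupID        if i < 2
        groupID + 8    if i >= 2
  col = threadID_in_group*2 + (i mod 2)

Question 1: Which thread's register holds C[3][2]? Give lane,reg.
r:3=>grp=3,rB=0  c:2=>tig=1,lo=0
L=3*4+1=13  i=0*2+0=0

13,0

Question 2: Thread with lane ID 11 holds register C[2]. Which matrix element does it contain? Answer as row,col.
L=11=>grp=11>>2=2, tig=11&3=3
[2]=>row 2+8=10  col 3·2+0=6

10,6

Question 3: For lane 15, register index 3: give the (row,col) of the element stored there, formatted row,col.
11,7

L=15->gid=15>>2=3, tid=15&3=3
[3]->row 3+8=11  col 3·2+1=7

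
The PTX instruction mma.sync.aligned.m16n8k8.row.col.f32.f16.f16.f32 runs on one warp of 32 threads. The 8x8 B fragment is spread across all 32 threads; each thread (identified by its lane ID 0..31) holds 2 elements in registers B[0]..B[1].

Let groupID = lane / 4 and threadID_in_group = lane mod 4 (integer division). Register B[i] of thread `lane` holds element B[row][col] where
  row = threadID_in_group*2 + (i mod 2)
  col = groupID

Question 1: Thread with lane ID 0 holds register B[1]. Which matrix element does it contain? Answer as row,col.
1,0

L=0->gid=0>>2=0, tid=0&3=0
[1]->row 0·2+1=1  col gid=0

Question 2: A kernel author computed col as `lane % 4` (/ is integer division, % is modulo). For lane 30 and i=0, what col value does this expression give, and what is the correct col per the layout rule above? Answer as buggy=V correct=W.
buggy=2 correct=7

`lane % 4`[30,0]->2
lane 30: gid=7 (30/4), tid=2 (30%4)
i=0: r=2*2+0=4, c=gid=7
col: 2 vs 7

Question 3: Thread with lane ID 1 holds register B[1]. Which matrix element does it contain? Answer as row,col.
1: gid=0,tid=1
[1] (1*2+1,0) = (3,0)

3,0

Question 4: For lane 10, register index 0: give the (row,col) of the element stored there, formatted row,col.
lane 10->10/4=2, 10 mod 4=2
i=0  r:2·2+0->4  c:2

4,2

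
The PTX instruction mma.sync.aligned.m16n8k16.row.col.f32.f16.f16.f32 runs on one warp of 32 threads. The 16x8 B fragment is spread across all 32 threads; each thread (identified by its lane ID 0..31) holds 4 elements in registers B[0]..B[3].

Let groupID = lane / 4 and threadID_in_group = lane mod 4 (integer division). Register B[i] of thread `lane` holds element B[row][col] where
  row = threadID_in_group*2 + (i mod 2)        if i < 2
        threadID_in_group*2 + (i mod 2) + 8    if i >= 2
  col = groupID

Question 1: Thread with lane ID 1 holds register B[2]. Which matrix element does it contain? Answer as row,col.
10,0

1: g=0,t=1
[2] (1*2+0+8,0) = (10,0)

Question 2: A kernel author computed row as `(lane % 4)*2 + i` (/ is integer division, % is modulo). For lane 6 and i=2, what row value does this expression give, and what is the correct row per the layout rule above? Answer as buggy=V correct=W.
buggy=6 correct=12

`(lane % 4)*2 + i`[6,2]->6
lane 6->6/4=1, 6 mod 4=2
i=2  r:2·2+0+8->12  c:1
row: 6 vs 12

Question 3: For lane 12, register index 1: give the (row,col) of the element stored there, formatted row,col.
1,3

lane 12: grp=3 (12/4), tig=0 (12%4)
i=1: r=0*2+1+0=1, c=grp=3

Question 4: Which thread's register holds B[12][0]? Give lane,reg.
2,2

c=0→G=0  r=12→rhi=1,T=2,p=0
L=0*4+2=2  i=1*2+0=2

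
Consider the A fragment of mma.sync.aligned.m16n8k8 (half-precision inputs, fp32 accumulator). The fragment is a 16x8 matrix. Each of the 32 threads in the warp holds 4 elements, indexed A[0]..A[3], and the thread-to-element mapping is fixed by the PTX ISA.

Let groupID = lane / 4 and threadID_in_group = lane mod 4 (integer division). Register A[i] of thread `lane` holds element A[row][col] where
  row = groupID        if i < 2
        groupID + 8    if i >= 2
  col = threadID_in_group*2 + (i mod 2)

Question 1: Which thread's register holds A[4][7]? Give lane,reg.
19,1

r:4=>grp=4,rB=0  c:7=>tig=3,lo=1
L=4*4+3=19  i=0*2+1=1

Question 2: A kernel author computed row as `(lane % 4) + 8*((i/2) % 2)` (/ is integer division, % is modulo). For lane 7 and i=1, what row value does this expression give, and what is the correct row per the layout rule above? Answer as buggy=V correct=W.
`(lane % 4) + 8*((i/2) % 2)`[7,1]⇒3
lane 7: gr=1 (7/4), th=3 (7%4)
i=1: r=1+0=1, c=3*2+1=7
row: 3 vs 1

buggy=3 correct=1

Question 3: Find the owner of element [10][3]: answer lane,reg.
9,3

r:10=>grp=2,rB=1  c:3=>tig=1,lo=1
L=2*4+1=9  i=1*2+1=3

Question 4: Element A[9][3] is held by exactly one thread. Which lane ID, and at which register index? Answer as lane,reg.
r=9⇒gr=1,Rb=1  c=3⇒th=1,odd=1
L=1*4+1=5  i=1*2+1=3

5,3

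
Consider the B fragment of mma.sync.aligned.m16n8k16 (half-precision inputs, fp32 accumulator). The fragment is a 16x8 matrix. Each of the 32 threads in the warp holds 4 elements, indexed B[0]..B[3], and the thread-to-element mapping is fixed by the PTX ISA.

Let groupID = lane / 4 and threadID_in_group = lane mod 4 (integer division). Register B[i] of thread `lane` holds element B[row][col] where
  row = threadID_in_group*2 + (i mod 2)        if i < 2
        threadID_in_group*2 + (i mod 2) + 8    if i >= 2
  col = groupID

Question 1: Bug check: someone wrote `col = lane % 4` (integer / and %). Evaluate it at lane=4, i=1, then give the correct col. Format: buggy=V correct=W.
buggy=0 correct=1

`lane % 4`[4,1]=>0
lane 4: grp=1 (4/4), tig=0 (4%4)
i=1: r=0*2+1+0=1, c=grp=1
col: 0 vs 1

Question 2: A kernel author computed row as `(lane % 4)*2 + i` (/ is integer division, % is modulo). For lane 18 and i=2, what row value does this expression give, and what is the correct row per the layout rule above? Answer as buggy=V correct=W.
buggy=6 correct=12

`(lane % 4)*2 + i`[18,2]->6
lane 18: gid=4 (18/4), tid=2 (18%4)
i=2: r=2*2+0+8=12, c=gid=4
row: 6 vs 12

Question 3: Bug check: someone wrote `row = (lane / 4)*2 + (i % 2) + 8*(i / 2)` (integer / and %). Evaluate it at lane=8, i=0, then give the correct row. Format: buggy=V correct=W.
buggy=4 correct=0

`(lane / 4)*2 + (i % 2) + 8*(i / 2)`[8,0]=>4
lane 8=>8/4=2, 8 mod 4=0
i=0  r:2·0+0+0=>0  c:2
row: 4 vs 0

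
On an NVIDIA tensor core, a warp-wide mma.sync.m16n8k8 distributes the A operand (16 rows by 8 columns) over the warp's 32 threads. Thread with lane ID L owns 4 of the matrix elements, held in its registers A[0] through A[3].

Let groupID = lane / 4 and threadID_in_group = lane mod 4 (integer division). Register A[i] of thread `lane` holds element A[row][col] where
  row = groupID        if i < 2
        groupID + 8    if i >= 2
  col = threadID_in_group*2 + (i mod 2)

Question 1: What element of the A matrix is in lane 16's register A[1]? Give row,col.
lane 16: grp=4 (16/4), tig=0 (16%4)
i=1: r=4+0=4, c=0*2+1=1

4,1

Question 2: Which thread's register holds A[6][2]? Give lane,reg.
25,0

r:6=>grp=6,rB=0  c:2=>tig=1,lo=0
L=6*4+1=25  i=0*2+0=0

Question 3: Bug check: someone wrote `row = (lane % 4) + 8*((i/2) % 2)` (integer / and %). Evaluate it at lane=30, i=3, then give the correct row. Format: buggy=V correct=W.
buggy=10 correct=15

`(lane % 4) + 8*((i/2) % 2)`[30,3]⇒10
L=30⇒gr=30>>2=7, th=30&3=2
[3]⇒row 7+8=15  col 2·2+1=5
row: 10 vs 15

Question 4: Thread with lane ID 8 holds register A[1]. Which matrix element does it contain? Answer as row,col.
lane 8: grp=2 (8/4), tig=0 (8%4)
i=1: r=2+0=2, c=0*2+1=1

2,1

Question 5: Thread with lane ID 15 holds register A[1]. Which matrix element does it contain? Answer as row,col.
L=15⇒gr=15>>2=3, th=15&3=3
[1]⇒row 3+0=3  col 3·2+1=7

3,7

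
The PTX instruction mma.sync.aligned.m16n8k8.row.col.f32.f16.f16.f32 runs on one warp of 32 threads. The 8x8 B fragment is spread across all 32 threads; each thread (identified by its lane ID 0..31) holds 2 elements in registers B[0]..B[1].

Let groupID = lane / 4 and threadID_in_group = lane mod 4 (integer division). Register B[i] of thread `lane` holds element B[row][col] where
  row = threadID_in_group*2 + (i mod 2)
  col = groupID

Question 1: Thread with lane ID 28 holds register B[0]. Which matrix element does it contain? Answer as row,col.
L=28→G=28>>2=7, T=28&3=0
[0]→row 0·2+0=0  col G=7

0,7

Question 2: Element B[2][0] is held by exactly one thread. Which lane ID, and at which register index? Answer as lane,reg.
c=0⇒gr=0  r=2⇒th=1,odd=0
L=0*4+1=1  i=0=0

1,0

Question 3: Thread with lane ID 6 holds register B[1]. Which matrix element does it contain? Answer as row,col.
5,1

L=6=>grp=6>>2=1, tig=6&3=2
[1]=>row 2·2+1=5  col grp=1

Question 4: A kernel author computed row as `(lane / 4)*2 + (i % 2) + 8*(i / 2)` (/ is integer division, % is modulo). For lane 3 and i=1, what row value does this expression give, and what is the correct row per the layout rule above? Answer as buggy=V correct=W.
buggy=1 correct=7

`(lane / 4)*2 + (i % 2) + 8*(i / 2)`[3,1]⇒1
L=3⇒gr=3>>2=0, th=3&3=3
[1]⇒row 3·2+1=7  col gr=0
row: 1 vs 7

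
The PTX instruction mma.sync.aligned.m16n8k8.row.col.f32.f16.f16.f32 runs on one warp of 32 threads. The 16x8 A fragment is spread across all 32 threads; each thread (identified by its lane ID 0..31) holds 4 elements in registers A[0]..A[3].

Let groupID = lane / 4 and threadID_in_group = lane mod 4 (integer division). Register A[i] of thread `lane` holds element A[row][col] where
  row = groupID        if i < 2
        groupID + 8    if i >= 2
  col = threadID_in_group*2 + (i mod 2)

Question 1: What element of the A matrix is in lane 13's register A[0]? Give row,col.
lane 13: g=3 (13/4), t=1 (13%4)
i=0: r=3+0=3, c=1*2+0=2

3,2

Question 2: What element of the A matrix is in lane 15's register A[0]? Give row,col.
3,6

15: gr=3,th=3
[0] (3+0,3*2+0) = (3,6)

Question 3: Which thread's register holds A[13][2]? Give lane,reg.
r=13⇒gr=5,Rb=1  c=2⇒th=1,odd=0
L=5*4+1=21  i=1*2+0=2

21,2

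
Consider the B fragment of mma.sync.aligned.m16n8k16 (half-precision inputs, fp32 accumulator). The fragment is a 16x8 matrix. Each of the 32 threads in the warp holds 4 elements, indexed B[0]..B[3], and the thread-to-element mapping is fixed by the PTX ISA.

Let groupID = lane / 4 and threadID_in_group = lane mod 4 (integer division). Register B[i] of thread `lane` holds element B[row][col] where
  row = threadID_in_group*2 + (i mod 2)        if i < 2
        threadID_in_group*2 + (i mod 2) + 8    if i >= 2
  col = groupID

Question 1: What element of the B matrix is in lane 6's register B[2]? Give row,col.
lane 6→6/4=1, 6 mod 4=2
i=2  r:2·2+0+8→12  c:1

12,1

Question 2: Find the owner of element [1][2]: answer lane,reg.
c: 2->gid=2  r: 1->r8=0,tid=0,i&1=1
L=2*4+0=8  i=0*2+1=1

8,1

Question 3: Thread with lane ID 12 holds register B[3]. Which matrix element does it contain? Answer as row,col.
9,3

lane 12: gid=3 (12/4), tid=0 (12%4)
i=3: r=0*2+1+8=9, c=gid=3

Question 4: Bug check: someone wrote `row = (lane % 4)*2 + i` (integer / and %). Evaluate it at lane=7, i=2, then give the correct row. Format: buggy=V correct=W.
buggy=8 correct=14

`(lane % 4)*2 + i`[7,2]->8
lane 7->7/4=1, 7 mod 4=3
i=2  r:2·3+0+8->14  c:1
row: 8 vs 14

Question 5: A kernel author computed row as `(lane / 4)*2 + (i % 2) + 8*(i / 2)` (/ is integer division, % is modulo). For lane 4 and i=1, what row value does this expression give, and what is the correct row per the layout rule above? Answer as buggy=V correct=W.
`(lane / 4)*2 + (i % 2) + 8*(i / 2)`[4,1]⇒3
lane 4⇒4/4=1, 4 mod 4=0
i=1  r:2·0+1+0⇒1  c:1
row: 3 vs 1

buggy=3 correct=1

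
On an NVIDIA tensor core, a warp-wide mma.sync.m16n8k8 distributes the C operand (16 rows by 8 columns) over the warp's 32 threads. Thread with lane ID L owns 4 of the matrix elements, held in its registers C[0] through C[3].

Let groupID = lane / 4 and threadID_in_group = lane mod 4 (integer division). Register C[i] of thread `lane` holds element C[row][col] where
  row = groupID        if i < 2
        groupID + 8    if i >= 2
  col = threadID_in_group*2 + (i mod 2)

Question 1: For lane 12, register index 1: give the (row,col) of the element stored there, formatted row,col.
3,1

lane 12: g=3 (12/4), t=0 (12%4)
i=1: r=3+0=3, c=0*2+1=1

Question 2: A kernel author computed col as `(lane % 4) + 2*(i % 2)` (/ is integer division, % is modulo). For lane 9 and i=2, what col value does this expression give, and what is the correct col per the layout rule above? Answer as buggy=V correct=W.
buggy=1 correct=2

`(lane % 4) + 2*(i % 2)`[9,2]=>1
lane 9=>9/4=2, 9 mod 4=1
i=2  r:2+8=>10  c:2·1+0=>2
col: 1 vs 2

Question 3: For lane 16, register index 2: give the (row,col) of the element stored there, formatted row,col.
lane 16→16/4=4, 16 mod 4=0
i=2  r:4+8→12  c:2·0+0→0

12,0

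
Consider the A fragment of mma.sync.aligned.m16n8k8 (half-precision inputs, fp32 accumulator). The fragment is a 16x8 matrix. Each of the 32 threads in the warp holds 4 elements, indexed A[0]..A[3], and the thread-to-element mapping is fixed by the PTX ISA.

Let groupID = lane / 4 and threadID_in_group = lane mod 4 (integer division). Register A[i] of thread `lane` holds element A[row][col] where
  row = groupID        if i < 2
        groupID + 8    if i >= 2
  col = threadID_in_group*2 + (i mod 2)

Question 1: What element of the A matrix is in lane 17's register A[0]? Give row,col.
lane 17→17/4=4, 17 mod 4=1
i=0  r:4+0→4  c:2·1+0→2

4,2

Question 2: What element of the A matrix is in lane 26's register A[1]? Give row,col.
L=26->g=26>>2=6, t=26&3=2
[1]->row 6+0=6  col 2·2+1=5

6,5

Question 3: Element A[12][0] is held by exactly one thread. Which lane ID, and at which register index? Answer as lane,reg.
r=12→G=4,rhi=1  c=0→T=0,p=0
L=4*4+0=16  i=1*2+0=2

16,2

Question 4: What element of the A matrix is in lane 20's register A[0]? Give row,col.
L=20=>grp=20>>2=5, tig=20&3=0
[0]=>row 5+0=5  col 0·2+0=0

5,0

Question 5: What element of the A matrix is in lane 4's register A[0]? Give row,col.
lane 4: gr=1 (4/4), th=0 (4%4)
i=0: r=1+0=1, c=0*2+0=0

1,0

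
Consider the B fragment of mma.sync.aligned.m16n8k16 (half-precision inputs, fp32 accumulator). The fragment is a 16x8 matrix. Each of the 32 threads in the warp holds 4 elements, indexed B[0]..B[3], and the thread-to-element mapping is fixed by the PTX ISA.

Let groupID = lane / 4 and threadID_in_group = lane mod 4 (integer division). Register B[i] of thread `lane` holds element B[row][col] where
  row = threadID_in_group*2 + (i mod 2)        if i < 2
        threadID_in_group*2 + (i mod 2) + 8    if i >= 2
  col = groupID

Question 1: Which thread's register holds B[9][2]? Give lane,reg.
c: 2->gid=2  r: 9->r8=1,tid=0,i&1=1
L=2*4+0=8  i=1*2+1=3

8,3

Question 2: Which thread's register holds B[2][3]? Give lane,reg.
13,0

c=3⇒gr=3  r=2⇒Rb=0,th=1,odd=0
L=3*4+1=13  i=0*2+0=0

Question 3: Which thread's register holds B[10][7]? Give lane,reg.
c:7=>grp=7  r:10=>rB=1,tig=1,lo=0
L=7*4+1=29  i=1*2+0=2

29,2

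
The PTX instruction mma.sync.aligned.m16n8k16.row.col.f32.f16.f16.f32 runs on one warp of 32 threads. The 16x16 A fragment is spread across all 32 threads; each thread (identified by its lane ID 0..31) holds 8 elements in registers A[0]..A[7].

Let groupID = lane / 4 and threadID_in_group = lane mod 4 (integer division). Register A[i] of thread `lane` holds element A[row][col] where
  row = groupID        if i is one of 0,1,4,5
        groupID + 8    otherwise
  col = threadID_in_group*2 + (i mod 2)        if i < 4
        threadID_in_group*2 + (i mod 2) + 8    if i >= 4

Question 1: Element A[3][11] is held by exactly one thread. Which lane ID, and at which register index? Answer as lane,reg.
r: 3->gid=3,r8=0  c: 11->c8=1,tid=1,i&1=1
L=3*4+1=13  i=1*4+0*2+1=5

13,5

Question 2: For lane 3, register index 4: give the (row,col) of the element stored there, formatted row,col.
L=3->gid=3>>2=0, tid=3&3=3
[4]->row 0+0=0  col 3·2+0+8=14

0,14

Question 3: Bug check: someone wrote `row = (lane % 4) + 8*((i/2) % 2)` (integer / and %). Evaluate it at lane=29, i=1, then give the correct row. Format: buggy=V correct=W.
`(lane % 4) + 8*((i/2) % 2)`[29,1]⇒1
lane 29: gr=7 (29/4), th=1 (29%4)
i=1: r=7+0=7, c=1*2+1+0=3
row: 1 vs 7

buggy=1 correct=7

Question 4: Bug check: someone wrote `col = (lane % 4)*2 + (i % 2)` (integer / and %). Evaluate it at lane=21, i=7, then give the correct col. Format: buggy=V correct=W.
`(lane % 4)*2 + (i % 2)`[21,7]->3
21: g=5,t=1
[7] (5+8,1*2+1+8) = (13,11)
col: 3 vs 11

buggy=3 correct=11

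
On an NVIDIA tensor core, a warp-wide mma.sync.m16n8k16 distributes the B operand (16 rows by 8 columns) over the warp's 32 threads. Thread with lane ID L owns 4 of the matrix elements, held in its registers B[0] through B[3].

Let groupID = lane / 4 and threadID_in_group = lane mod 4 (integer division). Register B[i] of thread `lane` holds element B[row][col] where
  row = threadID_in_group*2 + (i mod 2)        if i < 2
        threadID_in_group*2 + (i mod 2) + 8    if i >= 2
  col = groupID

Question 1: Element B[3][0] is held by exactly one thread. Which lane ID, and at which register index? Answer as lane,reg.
1,1

c=0⇒gr=0  r=3⇒Rb=0,th=1,odd=1
L=0*4+1=1  i=0*2+1=1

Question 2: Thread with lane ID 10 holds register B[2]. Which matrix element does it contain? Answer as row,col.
lane 10: grp=2 (10/4), tig=2 (10%4)
i=2: r=2*2+0+8=12, c=grp=2

12,2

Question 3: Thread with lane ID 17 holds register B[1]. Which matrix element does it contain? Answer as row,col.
3,4

lane 17->17/4=4, 17 mod 4=1
i=1  r:2·1+1+0->3  c:4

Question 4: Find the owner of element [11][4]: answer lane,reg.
c=4⇒gr=4  r=11⇒Rb=1,th=1,odd=1
L=4*4+1=17  i=1*2+1=3

17,3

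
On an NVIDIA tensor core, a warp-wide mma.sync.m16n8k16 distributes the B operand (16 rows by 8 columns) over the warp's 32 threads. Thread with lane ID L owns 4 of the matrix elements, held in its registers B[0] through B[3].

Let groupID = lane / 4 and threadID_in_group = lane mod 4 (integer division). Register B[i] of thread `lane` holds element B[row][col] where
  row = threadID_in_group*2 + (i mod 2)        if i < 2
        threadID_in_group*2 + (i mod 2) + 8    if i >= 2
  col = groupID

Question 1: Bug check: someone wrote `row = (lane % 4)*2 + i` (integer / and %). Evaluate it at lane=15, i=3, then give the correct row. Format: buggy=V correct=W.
buggy=9 correct=15

`(lane % 4)*2 + i`[15,3]=>9
lane 15: grp=3 (15/4), tig=3 (15%4)
i=3: r=3*2+1+8=15, c=grp=3
row: 9 vs 15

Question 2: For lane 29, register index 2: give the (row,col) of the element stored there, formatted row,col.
L=29⇒gr=29>>2=7, th=29&3=1
[2]⇒row 1·2+0+8=10  col gr=7

10,7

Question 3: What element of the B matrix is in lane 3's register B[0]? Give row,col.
6,0

L=3→G=3>>2=0, T=3&3=3
[0]→row 3·2+0+0=6  col G=0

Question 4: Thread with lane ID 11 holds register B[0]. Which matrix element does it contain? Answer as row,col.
6,2

11: G=2,T=3
[0] (3*2+0+0,2) = (6,2)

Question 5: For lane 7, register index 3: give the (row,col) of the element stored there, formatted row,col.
7: g=1,t=3
[3] (3*2+1+8,1) = (15,1)

15,1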